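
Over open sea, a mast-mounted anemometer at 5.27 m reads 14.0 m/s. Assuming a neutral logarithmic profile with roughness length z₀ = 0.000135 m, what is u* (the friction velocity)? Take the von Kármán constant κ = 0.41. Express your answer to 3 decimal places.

u* ≈ 0.543 m/s

Log law: V(z) = (u*/κ) · ln(z/z₀) ⇒ u* = κ · V / ln(z/z₀)
u* = 0.41 × 14.0 / ln(5.27/0.000135) = 0.41 × 14.0 / 10.5723
   = 5.7400 / 10.5723 = 0.5429 m/s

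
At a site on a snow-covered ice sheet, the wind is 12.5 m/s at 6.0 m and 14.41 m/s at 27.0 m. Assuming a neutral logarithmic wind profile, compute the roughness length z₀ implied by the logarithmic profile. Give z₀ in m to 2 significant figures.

Log law: V(z) ∝ ln(z/z₀). With r = V₁/V₂ = 12.5/14.41 = 0.86745,
r · ln(z₂/z₀) = ln(z₁/z₀) ⇒ ln z₀ = (ln z₁ − r·ln z₂)/(1 − r)
ln z₀ = (1.79176 − 0.86745×3.29584) / 0.13255 = -8.0517
z₀ = exp(-8.0517) = 0.0003186 m

z₀ ≈ 0.00032 m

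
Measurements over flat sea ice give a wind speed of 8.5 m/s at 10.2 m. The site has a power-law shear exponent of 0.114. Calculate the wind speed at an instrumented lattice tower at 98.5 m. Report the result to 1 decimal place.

Power-law profile: V₂ = V₁ · (z₂/z₁)^α
V₂ = 8.5 × (98.5/10.2)^0.114 = 8.5 × (9.6569)^0.114
    = 8.5 × 1.2950 = 11.0075 m/s

11.0 m/s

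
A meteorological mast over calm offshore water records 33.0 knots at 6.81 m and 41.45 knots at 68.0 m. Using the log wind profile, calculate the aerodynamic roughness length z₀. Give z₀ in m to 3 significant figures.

z₀ ≈ 0.000852 m

Log law: V(z) ∝ ln(z/z₀). With r = V₁/V₂ = 33.0/41.45 = 0.79614,
r · ln(z₂/z₀) = ln(z₁/z₀) ⇒ ln z₀ = (ln z₁ − r·ln z₂)/(1 − r)
ln z₀ = (1.91839 − 0.79614×4.21951) / 0.20386 = -7.0682
z₀ = exp(-7.0682) = 0.0008518 m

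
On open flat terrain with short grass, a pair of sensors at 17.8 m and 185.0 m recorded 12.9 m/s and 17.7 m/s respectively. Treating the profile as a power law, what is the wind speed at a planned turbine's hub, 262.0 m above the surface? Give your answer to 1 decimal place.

First find α: α = ln(V₂/V₁)/ln(z₂/z₁) = ln(17.7/12.9)/ln(185.0/17.8) = 0.31634/2.34116 = 0.1351
Extrapolate from 185.0 m to 262.0 m: V₃ = 17.7 × (262.0/185.0)^0.1351 = 17.7 × 1.0481 = 18.5521 m/s

18.6 m/s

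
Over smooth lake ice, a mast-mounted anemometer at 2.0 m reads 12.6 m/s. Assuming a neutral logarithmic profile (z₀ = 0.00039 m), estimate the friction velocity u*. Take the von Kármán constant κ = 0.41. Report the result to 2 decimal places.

Log law: V(z) = (u*/κ) · ln(z/z₀) ⇒ u* = κ · V / ln(z/z₀)
u* = 0.41 × 12.6 / ln(2.0/0.00039) = 0.41 × 12.6 / 8.5425
   = 5.1660 / 8.5425 = 0.6047 m/s

u* ≈ 0.60 m/s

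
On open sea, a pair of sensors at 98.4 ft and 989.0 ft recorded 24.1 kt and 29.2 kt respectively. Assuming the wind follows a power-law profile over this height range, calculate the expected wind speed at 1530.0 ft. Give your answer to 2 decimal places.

30.28 kt

First find α: α = ln(V₂/V₁)/ln(z₂/z₁) = ln(29.2/24.1)/ln(989.0/98.4) = 0.19196/2.30765 = 0.0832
Extrapolate from 989.0 ft to 1530.0 ft: V₃ = 29.2 × (1530.0/989.0)^0.0832 = 29.2 × 1.0370 = 30.2793 kt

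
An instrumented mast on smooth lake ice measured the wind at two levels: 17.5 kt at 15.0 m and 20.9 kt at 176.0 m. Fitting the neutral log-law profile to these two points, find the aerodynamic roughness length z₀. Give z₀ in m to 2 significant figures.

Log law: V(z) ∝ ln(z/z₀). With r = V₁/V₂ = 17.5/20.9 = 0.83732,
r · ln(z₂/z₀) = ln(z₁/z₀) ⇒ ln z₀ = (ln z₁ − r·ln z₂)/(1 − r)
ln z₀ = (2.70805 − 0.83732×5.17048) / 0.16268 = -9.9662
z₀ = exp(-9.9662) = 0.00004696 m

z₀ ≈ 0.000047 m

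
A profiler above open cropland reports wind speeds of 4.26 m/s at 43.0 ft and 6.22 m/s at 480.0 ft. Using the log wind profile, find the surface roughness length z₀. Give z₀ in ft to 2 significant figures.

z₀ ≈ 0.23 ft

Log law: V(z) ∝ ln(z/z₀). With r = V₁/V₂ = 4.26/6.22 = 0.68489,
r · ln(z₂/z₀) = ln(z₁/z₀) ⇒ ln z₀ = (ln z₁ − r·ln z₂)/(1 − r)
ln z₀ = (3.76120 − 0.68489×6.17379) / 0.31511 = -1.4825
z₀ = exp(-1.4825) = 0.2271 ft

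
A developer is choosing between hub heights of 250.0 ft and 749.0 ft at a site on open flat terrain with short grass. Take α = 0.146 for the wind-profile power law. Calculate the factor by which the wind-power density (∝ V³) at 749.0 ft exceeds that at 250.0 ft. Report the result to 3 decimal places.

Speed ratio: V_B/V_A = (z_B/z_A)^α = (749.0/250.0)^0.146 = (2.9960)^0.146 = 1.17375
Power-density ratio: P_B/P_A = (V_B/V_A)³ = (1.17375)³ = 1.61706

1.617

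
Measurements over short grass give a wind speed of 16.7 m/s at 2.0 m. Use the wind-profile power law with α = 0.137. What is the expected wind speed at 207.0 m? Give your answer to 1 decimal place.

31.5 m/s

Power-law profile: V₂ = V₁ · (z₂/z₁)^α
V₂ = 16.7 × (207.0/2.0)^0.137 = 16.7 × (103.5000)^0.137
    = 16.7 × 1.8882 = 31.5329 m/s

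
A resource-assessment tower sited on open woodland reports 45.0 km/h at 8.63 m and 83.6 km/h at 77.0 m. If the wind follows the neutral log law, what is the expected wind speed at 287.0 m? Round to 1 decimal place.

Log law: V ∝ ln(z/z₀). From the pair, with r = V₁/V₂ = 0.53828,
ln z₀ = (ln z₁ − r·ln z₂)/(1 − r) = (2.1552 − 0.53828×4.3438)/0.46172 = -0.3962 → z₀ = 0.6729 m
V₃ = V₁ · ln(z₃/z₀)/ln(z₁/z₀) = 45.0 × 6.0557/2.5514 = 106.8048 km/h

106.8 km/h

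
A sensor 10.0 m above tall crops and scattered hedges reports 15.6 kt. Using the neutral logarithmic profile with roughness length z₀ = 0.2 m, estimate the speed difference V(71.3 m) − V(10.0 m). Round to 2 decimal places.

Log law: V₂ = V₁ · ln(z₂/z₀)/ln(z₁/z₀) = 15.6 × 5.8763/3.9120 = 23.4331 kt
ΔV = 23.4331 − 15.6 = 7.8331 kt

7.83 kt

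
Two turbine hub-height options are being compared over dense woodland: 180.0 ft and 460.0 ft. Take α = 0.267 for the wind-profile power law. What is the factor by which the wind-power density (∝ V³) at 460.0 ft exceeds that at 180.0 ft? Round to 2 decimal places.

2.12

Speed ratio: V_B/V_A = (z_B/z_A)^α = (460.0/180.0)^0.267 = (2.5556)^0.267 = 1.28469
Power-density ratio: P_B/P_A = (V_B/V_A)³ = (1.28469)³ = 2.12029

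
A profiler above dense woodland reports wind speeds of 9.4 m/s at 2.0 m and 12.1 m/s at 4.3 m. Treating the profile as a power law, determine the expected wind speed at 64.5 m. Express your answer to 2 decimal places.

29.56 m/s

First find α: α = ln(V₂/V₁)/ln(z₂/z₁) = ln(12.1/9.4)/ln(4.3/2.0) = 0.25250/0.76547 = 0.3299
Extrapolate from 4.3 m to 64.5 m: V₃ = 12.1 × (64.5/4.3)^0.3299 = 12.1 × 2.4431 = 29.5616 m/s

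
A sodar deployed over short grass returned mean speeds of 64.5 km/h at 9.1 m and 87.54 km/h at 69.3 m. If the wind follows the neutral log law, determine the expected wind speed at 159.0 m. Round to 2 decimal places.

Log law: V ∝ ln(z/z₀). From the pair, with r = V₁/V₂ = 0.73681,
ln z₀ = (ln z₁ − r·ln z₂)/(1 − r) = (2.2083 − 0.73681×4.2384)/0.26319 = -3.4751 → z₀ = 0.03096 m
V₃ = V₁ · ln(z₃/z₀)/ln(z₁/z₀) = 64.5 × 8.5440/5.6834 = 96.9647 km/h

96.96 km/h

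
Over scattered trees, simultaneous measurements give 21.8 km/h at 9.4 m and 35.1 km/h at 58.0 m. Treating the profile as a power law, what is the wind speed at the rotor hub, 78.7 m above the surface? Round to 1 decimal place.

First find α: α = ln(V₂/V₁)/ln(z₂/z₁) = ln(35.1/21.8)/ln(58.0/9.4) = 0.47629/1.81973 = 0.2617
Extrapolate from 58.0 m to 78.7 m: V₃ = 35.1 × (78.7/58.0)^0.2617 = 35.1 × 1.0832 = 38.0189 km/h

38.0 km/h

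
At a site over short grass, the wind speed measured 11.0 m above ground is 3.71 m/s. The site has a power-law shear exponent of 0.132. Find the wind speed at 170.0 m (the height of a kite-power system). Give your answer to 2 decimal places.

Power-law profile: V₂ = V₁ · (z₂/z₁)^α
V₂ = 3.71 × (170.0/11.0)^0.132 = 3.71 × (15.4545)^0.132
    = 3.71 × 1.4353 = 5.3251 m/s

5.33 m/s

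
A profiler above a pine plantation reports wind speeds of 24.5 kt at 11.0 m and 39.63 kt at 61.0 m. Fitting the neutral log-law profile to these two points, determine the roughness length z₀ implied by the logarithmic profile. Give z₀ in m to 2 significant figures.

Log law: V(z) ∝ ln(z/z₀). With r = V₁/V₂ = 24.5/39.63 = 0.61822,
r · ln(z₂/z₀) = ln(z₁/z₀) ⇒ ln z₀ = (ln z₁ − r·ln z₂)/(1 − r)
ln z₀ = (2.39790 − 0.61822×4.11087) / 0.38178 = -0.3759
z₀ = exp(-0.3759) = 0.6867 m

z₀ ≈ 0.69 m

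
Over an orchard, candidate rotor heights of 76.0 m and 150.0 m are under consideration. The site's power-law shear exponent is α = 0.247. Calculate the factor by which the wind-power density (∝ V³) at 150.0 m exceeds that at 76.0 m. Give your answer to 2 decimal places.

1.66

Speed ratio: V_B/V_A = (z_B/z_A)^α = (150.0/76.0)^0.247 = (1.9737)^0.247 = 1.18286
Power-density ratio: P_B/P_A = (V_B/V_A)³ = (1.18286)³ = 1.65501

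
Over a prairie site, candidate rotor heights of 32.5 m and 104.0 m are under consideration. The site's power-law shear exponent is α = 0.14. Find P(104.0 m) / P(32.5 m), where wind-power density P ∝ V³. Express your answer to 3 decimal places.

Speed ratio: V_B/V_A = (z_B/z_A)^α = (104.0/32.5)^0.14 = (3.2000)^0.14 = 1.17685
Power-density ratio: P_B/P_A = (V_B/V_A)³ = (1.17685)³ = 1.62991

1.630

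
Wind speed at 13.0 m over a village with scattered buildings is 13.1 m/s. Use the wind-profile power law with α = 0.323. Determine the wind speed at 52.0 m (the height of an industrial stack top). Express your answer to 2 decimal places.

Power-law profile: V₂ = V₁ · (z₂/z₁)^α
V₂ = 13.1 × (52.0/13.0)^0.323 = 13.1 × (4.0000)^0.323
    = 13.1 × 1.5648 = 20.4992 m/s

20.50 m/s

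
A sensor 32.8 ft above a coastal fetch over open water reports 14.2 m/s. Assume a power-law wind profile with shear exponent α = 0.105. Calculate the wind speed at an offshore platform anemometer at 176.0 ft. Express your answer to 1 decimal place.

16.9 m/s

Power-law profile: V₂ = V₁ · (z₂/z₁)^α
V₂ = 14.2 × (176.0/32.8)^0.105 = 14.2 × (5.3659)^0.105
    = 14.2 × 1.1929 = 16.9395 m/s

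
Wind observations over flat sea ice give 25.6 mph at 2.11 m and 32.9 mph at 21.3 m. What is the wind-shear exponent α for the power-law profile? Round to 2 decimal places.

Power law: V₂/V₁ = (z₂/z₁)^α ⇒ α = ln(V₂/V₁) / ln(z₂/z₁)
α = ln(32.9/25.6) / ln(21.3/2.11) = ln(1.2852) / ln(10.0948)
  = 0.25088 / 2.31202 = 0.10851

α ≈ 0.11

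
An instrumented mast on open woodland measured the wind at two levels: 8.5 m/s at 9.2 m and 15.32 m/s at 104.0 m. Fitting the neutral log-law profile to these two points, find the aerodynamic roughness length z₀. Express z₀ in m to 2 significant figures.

z₀ ≈ 0.45 m

Log law: V(z) ∝ ln(z/z₀). With r = V₁/V₂ = 8.5/15.32 = 0.55483,
r · ln(z₂/z₀) = ln(z₁/z₀) ⇒ ln z₀ = (ln z₁ − r·ln z₂)/(1 − r)
ln z₀ = (2.21920 − 0.55483×4.64439) / 0.44517 = -0.8034
z₀ = exp(-0.8034) = 0.4478 m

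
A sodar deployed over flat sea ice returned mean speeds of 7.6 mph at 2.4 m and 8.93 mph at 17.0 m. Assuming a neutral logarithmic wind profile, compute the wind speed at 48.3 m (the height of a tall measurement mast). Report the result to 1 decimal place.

9.6 mph

Log law: V ∝ ln(z/z₀). From the pair, with r = V₁/V₂ = 0.85106,
ln z₀ = (ln z₁ − r·ln z₂)/(1 − r) = (0.8755 − 0.85106×2.8332)/0.14894 = -10.3116 → z₀ = 0.00003324 m
V₃ = V₁ · ln(z₃/z₀)/ln(z₁/z₀) = 7.6 × 14.1891/11.1871 = 9.6394 mph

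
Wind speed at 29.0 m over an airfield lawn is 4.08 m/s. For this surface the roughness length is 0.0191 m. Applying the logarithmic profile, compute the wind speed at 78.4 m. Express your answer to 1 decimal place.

4.6 m/s

Log law: V(z) ∝ ln(z/z₀), so V₂/V₁ = ln(z₂/z₀) / ln(z₁/z₀).
ln(78.4/0.0191) = 8.3199, ln(29.0/0.0191) = 7.3254
V₂ = 4.08 × 8.3199/7.3254 = 4.08 × 1.1358 = 4.6339 m/s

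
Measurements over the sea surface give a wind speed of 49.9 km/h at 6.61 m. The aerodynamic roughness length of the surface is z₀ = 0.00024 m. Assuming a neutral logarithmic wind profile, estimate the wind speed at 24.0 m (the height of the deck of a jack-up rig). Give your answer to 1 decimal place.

56.2 km/h

Log law: V(z) ∝ ln(z/z₀), so V₂/V₁ = ln(z₂/z₀) / ln(z₁/z₀).
ln(24.0/0.00024) = 11.5129, ln(6.61/0.00024) = 10.2235
V₂ = 49.9 × 11.5129/10.2235 = 49.9 × 1.1261 = 56.1938 km/h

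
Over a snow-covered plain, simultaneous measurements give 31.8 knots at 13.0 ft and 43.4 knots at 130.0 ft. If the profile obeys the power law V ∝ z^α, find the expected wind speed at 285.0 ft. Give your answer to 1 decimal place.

48.3 knots

First find α: α = ln(V₂/V₁)/ln(z₂/z₁) = ln(43.4/31.8)/ln(130.0/13.0) = 0.31099/2.30259 = 0.1351
Extrapolate from 130.0 ft to 285.0 ft: V₃ = 43.4 × (285.0/130.0)^0.1351 = 43.4 × 1.1118 = 48.2539 knots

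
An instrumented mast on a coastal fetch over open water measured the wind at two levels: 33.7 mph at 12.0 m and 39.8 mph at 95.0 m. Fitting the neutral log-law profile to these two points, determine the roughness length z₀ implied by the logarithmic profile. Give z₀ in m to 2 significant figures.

Log law: V(z) ∝ ln(z/z₀). With r = V₁/V₂ = 33.7/39.8 = 0.84673,
r · ln(z₂/z₀) = ln(z₁/z₀) ⇒ ln z₀ = (ln z₁ − r·ln z₂)/(1 − r)
ln z₀ = (2.48491 − 0.84673×4.55388) / 0.15327 = -8.9453
z₀ = exp(-8.9453) = 0.0001303 m

z₀ ≈ 0.00013 m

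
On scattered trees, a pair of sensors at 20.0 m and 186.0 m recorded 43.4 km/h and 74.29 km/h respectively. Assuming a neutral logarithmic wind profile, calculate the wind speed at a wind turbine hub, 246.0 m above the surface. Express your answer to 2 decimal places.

78.16 km/h

Log law: V ∝ ln(z/z₀). From the pair, with r = V₁/V₂ = 0.58420,
ln z₀ = (ln z₁ − r·ln z₂)/(1 − r) = (2.9957 − 0.58420×5.2257)/0.41580 = -0.1374 → z₀ = 0.8716 m
V₃ = V₁ · ln(z₃/z₀)/ln(z₁/z₀) = 43.4 × 5.6427/3.1331 = 78.1628 km/h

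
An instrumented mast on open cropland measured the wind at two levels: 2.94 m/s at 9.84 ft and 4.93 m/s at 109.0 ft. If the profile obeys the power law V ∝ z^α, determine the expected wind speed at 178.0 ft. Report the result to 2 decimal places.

First find α: α = ln(V₂/V₁)/ln(z₂/z₁) = ln(4.93/2.94)/ln(109.0/9.84) = 0.51693/2.40489 = 0.2149
Extrapolate from 109.0 ft to 178.0 ft: V₃ = 4.93 × (178.0/109.0)^0.2149 = 4.93 × 1.1112 = 5.4781 m/s

5.48 m/s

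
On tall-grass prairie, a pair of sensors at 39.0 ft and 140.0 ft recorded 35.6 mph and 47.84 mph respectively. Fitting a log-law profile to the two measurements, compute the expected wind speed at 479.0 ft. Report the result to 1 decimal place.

Log law: V ∝ ln(z/z₀). From the pair, with r = V₁/V₂ = 0.74415,
ln z₀ = (ln z₁ − r·ln z₂)/(1 − r) = (3.6636 − 0.74415×4.9416)/0.25585 = -0.0537 → z₀ = 0.9477 ft
V₃ = V₁ · ln(z₃/z₀)/ln(z₁/z₀) = 35.6 × 6.2254/3.7173 = 59.6201 mph

59.6 mph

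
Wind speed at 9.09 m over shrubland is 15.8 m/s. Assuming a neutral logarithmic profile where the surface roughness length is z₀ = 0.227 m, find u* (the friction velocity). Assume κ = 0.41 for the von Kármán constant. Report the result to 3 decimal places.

u* ≈ 1.756 m/s

Log law: V(z) = (u*/κ) · ln(z/z₀) ⇒ u* = κ · V / ln(z/z₀)
u* = 0.41 × 15.8 / ln(9.09/0.227) = 0.41 × 15.8 / 3.6900
   = 6.4780 / 3.6900 = 1.7556 m/s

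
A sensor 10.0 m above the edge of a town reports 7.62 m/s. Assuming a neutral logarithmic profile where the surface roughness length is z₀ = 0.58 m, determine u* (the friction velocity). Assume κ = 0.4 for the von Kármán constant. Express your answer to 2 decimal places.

Log law: V(z) = (u*/κ) · ln(z/z₀) ⇒ u* = κ · V / ln(z/z₀)
u* = 0.4 × 7.62 / ln(10.0/0.58) = 0.4 × 7.62 / 2.8473
   = 3.0480 / 2.8473 = 1.0705 m/s

u* ≈ 1.07 m/s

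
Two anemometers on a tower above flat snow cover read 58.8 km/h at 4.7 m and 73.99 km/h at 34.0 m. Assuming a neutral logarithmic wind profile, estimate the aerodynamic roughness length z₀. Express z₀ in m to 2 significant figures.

Log law: V(z) ∝ ln(z/z₀). With r = V₁/V₂ = 58.8/73.99 = 0.79470,
r · ln(z₂/z₀) = ln(z₁/z₀) ⇒ ln z₀ = (ln z₁ − r·ln z₂)/(1 − r)
ln z₀ = (1.54756 − 0.79470×3.52636) / 0.20530 = -6.1123
z₀ = exp(-6.1123) = 0.002215 m

z₀ ≈ 0.0022 m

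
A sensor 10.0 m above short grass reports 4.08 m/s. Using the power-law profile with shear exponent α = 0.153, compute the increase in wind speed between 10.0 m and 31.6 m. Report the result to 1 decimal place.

Power law: V₂ = V₁ · (z₂/z₁)^α = 4.08 × (3.1600)^0.153 = 4.8653 m/s
ΔV = 4.8653 − 4.08 = 0.7853 m/s

0.8 m/s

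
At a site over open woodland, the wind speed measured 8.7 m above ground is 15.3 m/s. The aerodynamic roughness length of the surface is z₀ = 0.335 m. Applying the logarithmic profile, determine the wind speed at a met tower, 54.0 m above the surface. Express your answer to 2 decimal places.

Log law: V(z) ∝ ln(z/z₀), so V₂/V₁ = ln(z₂/z₀) / ln(z₁/z₀).
ln(54.0/0.335) = 5.0826, ln(8.7/0.335) = 3.2569
V₂ = 15.3 × 5.0826/3.2569 = 15.3 × 1.5605 = 23.8763 m/s

23.88 m/s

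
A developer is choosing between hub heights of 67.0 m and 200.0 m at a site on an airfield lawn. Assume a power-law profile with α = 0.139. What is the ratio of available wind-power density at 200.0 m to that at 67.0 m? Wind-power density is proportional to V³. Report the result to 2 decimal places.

Speed ratio: V_B/V_A = (z_B/z_A)^α = (200.0/67.0)^0.139 = (2.9851)^0.139 = 1.16418
Power-density ratio: P_B/P_A = (V_B/V_A)³ = (1.16418)³ = 1.57782

1.58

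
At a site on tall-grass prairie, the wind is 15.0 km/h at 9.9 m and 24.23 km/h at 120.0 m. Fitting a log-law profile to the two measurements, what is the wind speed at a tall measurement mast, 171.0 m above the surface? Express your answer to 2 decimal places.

25.54 km/h

Log law: V ∝ ln(z/z₀). From the pair, with r = V₁/V₂ = 0.61907,
ln z₀ = (ln z₁ − r·ln z₂)/(1 − r) = (2.2925 − 0.61907×4.7875)/0.38093 = -1.7621 → z₀ = 0.1717 m
V₃ = V₁ · ln(z₃/z₀)/ln(z₁/z₀) = 15.0 × 6.9038/4.0546 = 25.5402 km/h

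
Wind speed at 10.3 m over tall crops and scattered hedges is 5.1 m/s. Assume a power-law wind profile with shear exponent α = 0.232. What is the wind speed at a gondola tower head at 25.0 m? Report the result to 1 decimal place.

6.3 m/s

Power-law profile: V₂ = V₁ · (z₂/z₁)^α
V₂ = 5.1 × (25.0/10.3)^0.232 = 5.1 × (2.4272)^0.232
    = 5.1 × 1.2284 = 6.2649 m/s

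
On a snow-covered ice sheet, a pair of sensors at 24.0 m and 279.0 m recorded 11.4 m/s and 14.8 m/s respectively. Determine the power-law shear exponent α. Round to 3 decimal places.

Power law: V₂/V₁ = (z₂/z₁)^α ⇒ α = ln(V₂/V₁) / ln(z₂/z₁)
α = ln(14.8/11.4) / ln(279.0/24.0) = ln(1.2982) / ln(11.6250)
  = 0.26101 / 2.45316 = 0.10640

α ≈ 0.106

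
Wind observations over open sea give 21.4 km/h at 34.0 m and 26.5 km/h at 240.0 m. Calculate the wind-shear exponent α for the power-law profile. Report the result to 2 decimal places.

Power law: V₂/V₁ = (z₂/z₁)^α ⇒ α = ln(V₂/V₁) / ln(z₂/z₁)
α = ln(26.5/21.4) / ln(240.0/34.0) = ln(1.2383) / ln(7.0588)
  = 0.21375 / 1.95428 = 0.10938

α ≈ 0.11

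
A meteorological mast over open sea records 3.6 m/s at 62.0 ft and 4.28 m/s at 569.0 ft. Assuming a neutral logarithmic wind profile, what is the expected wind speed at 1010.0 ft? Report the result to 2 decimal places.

Log law: V ∝ ln(z/z₀). From the pair, with r = V₁/V₂ = 0.84112,
ln z₀ = (ln z₁ − r·ln z₂)/(1 − r) = (4.1271 − 0.84112×6.3439)/0.15888 = -7.6086 → z₀ = 0.0004962 ft
V₃ = V₁ · ln(z₃/z₀)/ln(z₁/z₀) = 3.6 × 14.5263/11.7357 = 4.4560 m/s

4.46 m/s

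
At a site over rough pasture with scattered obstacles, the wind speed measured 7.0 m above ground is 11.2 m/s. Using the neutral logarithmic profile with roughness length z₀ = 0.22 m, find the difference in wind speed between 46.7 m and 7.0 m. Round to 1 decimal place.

Log law: V₂ = V₁ · ln(z₂/z₀)/ln(z₁/z₀) = 11.2 × 5.3579/3.4600 = 17.3432 m/s
ΔV = 17.3432 − 11.2 = 6.1432 m/s

6.1 m/s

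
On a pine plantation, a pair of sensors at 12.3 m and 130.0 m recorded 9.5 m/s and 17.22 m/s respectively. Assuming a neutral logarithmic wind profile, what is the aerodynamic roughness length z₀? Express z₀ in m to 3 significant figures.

z₀ ≈ 0.676 m

Log law: V(z) ∝ ln(z/z₀). With r = V₁/V₂ = 9.5/17.22 = 0.55168,
r · ln(z₂/z₀) = ln(z₁/z₀) ⇒ ln z₀ = (ln z₁ − r·ln z₂)/(1 − r)
ln z₀ = (2.50960 − 0.55168×4.86753) / 0.44832 = -0.3920
z₀ = exp(-0.3920) = 0.6757 m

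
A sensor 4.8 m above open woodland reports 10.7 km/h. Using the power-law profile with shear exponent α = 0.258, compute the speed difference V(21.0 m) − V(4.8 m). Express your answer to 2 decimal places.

Power law: V₂ = V₁ · (z₂/z₁)^α = 10.7 × (4.3750)^0.258 = 15.6587 km/h
ΔV = 15.6587 − 10.7 = 4.9587 km/h

4.96 km/h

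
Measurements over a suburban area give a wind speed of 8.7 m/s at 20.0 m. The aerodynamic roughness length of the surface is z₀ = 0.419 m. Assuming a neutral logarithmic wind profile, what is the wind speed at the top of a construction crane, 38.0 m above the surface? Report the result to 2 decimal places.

10.14 m/s

Log law: V(z) ∝ ln(z/z₀), so V₂/V₁ = ln(z₂/z₀) / ln(z₁/z₀).
ln(38.0/0.419) = 4.5075, ln(20.0/0.419) = 3.8656
V₂ = 8.7 × 4.5075/3.8656 = 8.7 × 1.1660 = 10.1446 m/s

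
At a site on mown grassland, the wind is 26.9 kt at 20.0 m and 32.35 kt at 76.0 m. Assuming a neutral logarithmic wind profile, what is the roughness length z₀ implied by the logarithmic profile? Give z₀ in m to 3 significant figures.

Log law: V(z) ∝ ln(z/z₀). With r = V₁/V₂ = 26.9/32.35 = 0.83153,
r · ln(z₂/z₀) = ln(z₁/z₀) ⇒ ln z₀ = (ln z₁ − r·ln z₂)/(1 − r)
ln z₀ = (2.99573 − 0.83153×4.33073) / 0.16847 = -3.5935
z₀ = exp(-3.5935) = 0.02750 m

z₀ ≈ 0.0275 m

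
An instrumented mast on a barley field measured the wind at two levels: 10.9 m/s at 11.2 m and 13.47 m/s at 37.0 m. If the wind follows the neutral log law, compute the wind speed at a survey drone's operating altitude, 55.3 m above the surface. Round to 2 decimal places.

14.33 m/s

Log law: V ∝ ln(z/z₀). From the pair, with r = V₁/V₂ = 0.80921,
ln z₀ = (ln z₁ − r·ln z₂)/(1 − r) = (2.4159 − 0.80921×3.6109)/0.19079 = -2.6524 → z₀ = 0.07048 m
V₃ = V₁ · ln(z₃/z₀)/ln(z₁/z₀) = 10.9 × 6.6652/5.0683 = 14.3342 m/s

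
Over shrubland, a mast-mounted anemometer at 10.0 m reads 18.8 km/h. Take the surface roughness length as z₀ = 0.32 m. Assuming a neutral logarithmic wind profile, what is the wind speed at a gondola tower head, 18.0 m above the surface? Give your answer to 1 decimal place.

Log law: V(z) ∝ ln(z/z₀), so V₂/V₁ = ln(z₂/z₀) / ln(z₁/z₀).
ln(18.0/0.32) = 4.0298, ln(10.0/0.32) = 3.4420
V₂ = 18.8 × 4.0298/3.4420 = 18.8 × 1.1708 = 22.0104 km/h

22.0 km/h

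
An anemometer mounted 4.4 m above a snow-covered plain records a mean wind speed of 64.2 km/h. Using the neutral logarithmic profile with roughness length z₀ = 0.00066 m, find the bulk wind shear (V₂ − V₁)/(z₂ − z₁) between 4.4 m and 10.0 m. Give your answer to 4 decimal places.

Log law: V₂ = V₁ · ln(z₂/z₀)/ln(z₁/z₀) = 64.2 × 9.6259/8.8049 = 70.1861 km/h
ΔV/Δz = (70.1861 − 64.2)/(10.0 − 4.4) = 5.9861/5.6000 = 1.06895 km/h/m

1.0689 km/h/m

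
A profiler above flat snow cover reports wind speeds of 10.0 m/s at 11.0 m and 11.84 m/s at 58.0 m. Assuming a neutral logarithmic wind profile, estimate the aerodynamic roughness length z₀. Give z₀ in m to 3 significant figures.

Log law: V(z) ∝ ln(z/z₀). With r = V₁/V₂ = 10.0/11.84 = 0.84459,
r · ln(z₂/z₀) = ln(z₁/z₀) ⇒ ln z₀ = (ln z₁ − r·ln z₂)/(1 − r)
ln z₀ = (2.39790 − 0.84459×4.06044) / 0.15541 = -6.6377
z₀ = exp(-6.6377) = 0.001310 m

z₀ ≈ 0.00131 m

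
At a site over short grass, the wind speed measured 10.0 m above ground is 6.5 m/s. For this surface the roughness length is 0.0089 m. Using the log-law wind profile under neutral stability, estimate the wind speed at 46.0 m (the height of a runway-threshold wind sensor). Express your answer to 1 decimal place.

Log law: V(z) ∝ ln(z/z₀), so V₂/V₁ = ln(z₂/z₀) / ln(z₁/z₀).
ln(46.0/0.0089) = 8.5503, ln(10.0/0.0089) = 7.0243
V₂ = 6.5 × 8.5503/7.0243 = 6.5 × 1.2173 = 7.9122 m/s

7.9 m/s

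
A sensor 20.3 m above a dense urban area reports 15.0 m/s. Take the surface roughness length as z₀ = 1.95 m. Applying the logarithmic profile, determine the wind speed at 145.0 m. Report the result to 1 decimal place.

27.6 m/s

Log law: V(z) ∝ ln(z/z₀), so V₂/V₁ = ln(z₂/z₀) / ln(z₁/z₀).
ln(145.0/1.95) = 4.3089, ln(20.3/1.95) = 2.3428
V₂ = 15.0 × 4.3089/2.3428 = 15.0 × 1.8392 = 27.5883 m/s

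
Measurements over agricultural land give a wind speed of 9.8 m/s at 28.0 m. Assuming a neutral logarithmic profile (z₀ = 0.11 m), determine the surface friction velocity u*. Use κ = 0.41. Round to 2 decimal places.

Log law: V(z) = (u*/κ) · ln(z/z₀) ⇒ u* = κ · V / ln(z/z₀)
u* = 0.41 × 9.8 / ln(28.0/0.11) = 0.41 × 9.8 / 5.5395
   = 4.0180 / 5.5395 = 0.7253 m/s

u* ≈ 0.73 m/s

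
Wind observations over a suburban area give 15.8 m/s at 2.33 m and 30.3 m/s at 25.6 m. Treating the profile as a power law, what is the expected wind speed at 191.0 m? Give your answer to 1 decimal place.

52.3 m/s

First find α: α = ln(V₂/V₁)/ln(z₂/z₁) = ln(30.3/15.8)/ln(25.6/2.33) = 0.65114/2.39672 = 0.2717
Extrapolate from 25.6 m to 191.0 m: V₃ = 30.3 × (191.0/25.6)^0.2717 = 30.3 × 1.7263 = 52.3072 m/s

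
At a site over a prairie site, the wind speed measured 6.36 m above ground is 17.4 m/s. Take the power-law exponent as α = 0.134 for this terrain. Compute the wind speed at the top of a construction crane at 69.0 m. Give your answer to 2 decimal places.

23.95 m/s

Power-law profile: V₂ = V₁ · (z₂/z₁)^α
V₂ = 17.4 × (69.0/6.36)^0.134 = 17.4 × (10.8491)^0.134
    = 17.4 × 1.3764 = 23.9492 m/s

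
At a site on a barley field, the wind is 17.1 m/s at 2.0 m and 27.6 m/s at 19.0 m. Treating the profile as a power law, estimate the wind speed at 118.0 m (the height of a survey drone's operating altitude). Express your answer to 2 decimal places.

First find α: α = ln(V₂/V₁)/ln(z₂/z₁) = ln(27.6/17.1)/ln(19.0/2.0) = 0.47874/2.25129 = 0.2127
Extrapolate from 19.0 m to 118.0 m: V₃ = 27.6 × (118.0/19.0)^0.2127 = 27.6 × 1.4745 = 40.6975 m/s

40.70 m/s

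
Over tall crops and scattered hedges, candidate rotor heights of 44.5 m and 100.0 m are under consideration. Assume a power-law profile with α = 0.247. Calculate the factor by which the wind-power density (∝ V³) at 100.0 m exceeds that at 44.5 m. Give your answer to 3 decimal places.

1.822

Speed ratio: V_B/V_A = (z_B/z_A)^α = (100.0/44.5)^0.247 = (2.2472)^0.247 = 1.22139
Power-density ratio: P_B/P_A = (V_B/V_A)³ = (1.22139)³ = 1.82207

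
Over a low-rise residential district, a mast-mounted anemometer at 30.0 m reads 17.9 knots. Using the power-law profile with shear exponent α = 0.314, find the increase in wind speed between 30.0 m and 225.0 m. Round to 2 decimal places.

Power law: V₂ = V₁ · (z₂/z₁)^α = 17.9 × (7.5000)^0.314 = 33.6994 knots
ΔV = 33.6994 − 17.9 = 15.7994 knots

15.80 knots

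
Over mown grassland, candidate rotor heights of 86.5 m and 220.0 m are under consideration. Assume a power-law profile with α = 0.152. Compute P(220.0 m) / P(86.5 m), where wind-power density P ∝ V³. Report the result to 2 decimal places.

Speed ratio: V_B/V_A = (z_B/z_A)^α = (220.0/86.5)^0.152 = (2.5434)^0.152 = 1.15245
Power-density ratio: P_B/P_A = (V_B/V_A)³ = (1.15245)³ = 1.53061

1.53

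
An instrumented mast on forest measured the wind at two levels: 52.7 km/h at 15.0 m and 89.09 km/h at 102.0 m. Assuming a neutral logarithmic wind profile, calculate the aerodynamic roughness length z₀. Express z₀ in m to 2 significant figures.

Log law: V(z) ∝ ln(z/z₀). With r = V₁/V₂ = 52.7/89.09 = 0.59154,
r · ln(z₂/z₀) = ln(z₁/z₀) ⇒ ln z₀ = (ln z₁ − r·ln z₂)/(1 − r)
ln z₀ = (2.70805 − 0.59154×4.62497) / 0.40846 = -0.0680
z₀ = exp(-0.0680) = 0.9342 m

z₀ ≈ 0.93 m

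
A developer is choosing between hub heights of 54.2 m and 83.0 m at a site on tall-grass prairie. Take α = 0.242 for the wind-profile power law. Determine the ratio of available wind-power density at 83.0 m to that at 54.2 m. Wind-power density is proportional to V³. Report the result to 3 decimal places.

Speed ratio: V_B/V_A = (z_B/z_A)^α = (83.0/54.2)^0.242 = (1.5314)^0.242 = 1.10864
Power-density ratio: P_B/P_A = (V_B/V_A)³ = (1.10864)³ = 1.36260

1.363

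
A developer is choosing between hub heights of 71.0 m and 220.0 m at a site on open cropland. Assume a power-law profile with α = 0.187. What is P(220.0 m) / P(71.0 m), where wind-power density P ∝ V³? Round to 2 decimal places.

Speed ratio: V_B/V_A = (z_B/z_A)^α = (220.0/71.0)^0.187 = (3.0986)^0.187 = 1.23551
Power-density ratio: P_B/P_A = (V_B/V_A)³ = (1.23551)³ = 1.88601

1.89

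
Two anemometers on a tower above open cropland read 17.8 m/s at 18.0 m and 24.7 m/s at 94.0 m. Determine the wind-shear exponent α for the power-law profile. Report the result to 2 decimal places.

Power law: V₂/V₁ = (z₂/z₁)^α ⇒ α = ln(V₂/V₁) / ln(z₂/z₁)
α = ln(24.7/17.8) / ln(94.0/18.0) = ln(1.3876) / ln(5.2222)
  = 0.32760 / 1.65292 = 0.19820

α ≈ 0.20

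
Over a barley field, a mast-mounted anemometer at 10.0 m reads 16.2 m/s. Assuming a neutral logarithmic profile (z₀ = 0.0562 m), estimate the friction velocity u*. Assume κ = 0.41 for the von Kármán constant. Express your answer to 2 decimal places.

u* ≈ 1.28 m/s

Log law: V(z) = (u*/κ) · ln(z/z₀) ⇒ u* = κ · V / ln(z/z₀)
u* = 0.41 × 16.2 / ln(10.0/0.0562) = 0.41 × 16.2 / 5.1814
   = 6.6420 / 5.1814 = 1.2819 m/s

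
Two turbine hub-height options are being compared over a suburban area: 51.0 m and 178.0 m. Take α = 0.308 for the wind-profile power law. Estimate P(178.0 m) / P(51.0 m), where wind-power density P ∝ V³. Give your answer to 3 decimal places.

Speed ratio: V_B/V_A = (z_B/z_A)^α = (178.0/51.0)^0.308 = (3.4902)^0.308 = 1.46960
Power-density ratio: P_B/P_A = (V_B/V_A)³ = (1.46960)³ = 3.17390

3.174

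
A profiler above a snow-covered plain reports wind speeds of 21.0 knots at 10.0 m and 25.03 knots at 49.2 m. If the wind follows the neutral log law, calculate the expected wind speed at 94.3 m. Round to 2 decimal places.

26.68 knots

Log law: V ∝ ln(z/z₀). From the pair, with r = V₁/V₂ = 0.83899,
ln z₀ = (ln z₁ − r·ln z₂)/(1 − r) = (2.3026 − 0.83899×3.8959)/0.16101 = -6.0000 → z₀ = 0.002479 m
V₃ = V₁ · ln(z₃/z₀)/ln(z₁/z₀) = 21.0 × 10.5465/8.3026 = 26.6755 knots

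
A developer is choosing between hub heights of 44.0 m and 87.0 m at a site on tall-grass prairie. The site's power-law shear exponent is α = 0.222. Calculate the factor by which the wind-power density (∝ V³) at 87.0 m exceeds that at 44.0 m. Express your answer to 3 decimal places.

1.575

Speed ratio: V_B/V_A = (z_B/z_A)^α = (87.0/44.0)^0.222 = (1.9773)^0.222 = 1.16339
Power-density ratio: P_B/P_A = (V_B/V_A)³ = (1.16339)³ = 1.57464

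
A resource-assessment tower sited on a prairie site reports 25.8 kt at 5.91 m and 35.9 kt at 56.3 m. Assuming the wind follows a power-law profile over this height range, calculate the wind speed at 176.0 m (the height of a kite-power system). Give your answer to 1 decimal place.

42.4 kt

First find α: α = ln(V₂/V₁)/ln(z₂/z₁) = ln(35.9/25.8)/ln(56.3/5.91) = 0.33036/2.25405 = 0.1466
Extrapolate from 56.3 m to 176.0 m: V₃ = 35.9 × (176.0/56.3)^0.1466 = 35.9 × 1.1818 = 42.4272 kt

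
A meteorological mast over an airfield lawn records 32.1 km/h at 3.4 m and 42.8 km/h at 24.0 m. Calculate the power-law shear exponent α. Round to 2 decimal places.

α ≈ 0.15

Power law: V₂/V₁ = (z₂/z₁)^α ⇒ α = ln(V₂/V₁) / ln(z₂/z₁)
α = ln(42.8/32.1) / ln(24.0/3.4) = ln(1.3333) / ln(7.0588)
  = 0.28768 / 1.95428 = 0.14721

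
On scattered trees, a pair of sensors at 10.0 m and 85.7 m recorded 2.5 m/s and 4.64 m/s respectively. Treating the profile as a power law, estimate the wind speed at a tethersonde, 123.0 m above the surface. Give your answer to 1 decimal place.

5.1 m/s

First find α: α = ln(V₂/V₁)/ln(z₂/z₁) = ln(4.64/2.5)/ln(85.7/10.0) = 0.61842/2.14827 = 0.2879
Extrapolate from 85.7 m to 123.0 m: V₃ = 4.64 × (123.0/85.7)^0.2879 = 4.64 × 1.1096 = 5.1486 m/s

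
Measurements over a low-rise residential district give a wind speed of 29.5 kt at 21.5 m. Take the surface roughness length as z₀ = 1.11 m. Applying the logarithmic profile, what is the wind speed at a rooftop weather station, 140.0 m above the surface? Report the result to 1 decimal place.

48.1 kt

Log law: V(z) ∝ ln(z/z₀), so V₂/V₁ = ln(z₂/z₀) / ln(z₁/z₀).
ln(140.0/1.11) = 4.8373, ln(21.5/1.11) = 2.9637
V₂ = 29.5 × 4.8373/2.9637 = 29.5 × 1.6322 = 48.1493 kt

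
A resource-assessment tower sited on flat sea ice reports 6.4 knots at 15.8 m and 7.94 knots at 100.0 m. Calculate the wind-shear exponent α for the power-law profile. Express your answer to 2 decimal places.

α ≈ 0.12

Power law: V₂/V₁ = (z₂/z₁)^α ⇒ α = ln(V₂/V₁) / ln(z₂/z₁)
α = ln(7.94/6.4) / ln(100.0/15.8) = ln(1.2406) / ln(6.3291)
  = 0.21562 / 1.84516 = 0.11685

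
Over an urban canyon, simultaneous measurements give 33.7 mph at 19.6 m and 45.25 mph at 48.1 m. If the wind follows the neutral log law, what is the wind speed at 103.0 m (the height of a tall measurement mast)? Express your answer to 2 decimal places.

55.05 mph

Log law: V ∝ ln(z/z₀). From the pair, with r = V₁/V₂ = 0.74475,
ln z₀ = (ln z₁ − r·ln z₂)/(1 − r) = (2.9755 − 0.74475×3.8733)/0.25525 = 0.3561 → z₀ = 1.428 m
V₃ = V₁ · ln(z₃/z₀)/ln(z₁/z₀) = 33.7 × 4.2786/2.6194 = 55.0464 mph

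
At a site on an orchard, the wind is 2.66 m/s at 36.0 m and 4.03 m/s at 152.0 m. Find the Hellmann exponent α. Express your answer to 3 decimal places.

Power law: V₂/V₁ = (z₂/z₁)^α ⇒ α = ln(V₂/V₁) / ln(z₂/z₁)
α = ln(4.03/2.66) / ln(152.0/36.0) = ln(1.5150) / ln(4.2222)
  = 0.41544 / 1.44036 = 0.28843

α ≈ 0.288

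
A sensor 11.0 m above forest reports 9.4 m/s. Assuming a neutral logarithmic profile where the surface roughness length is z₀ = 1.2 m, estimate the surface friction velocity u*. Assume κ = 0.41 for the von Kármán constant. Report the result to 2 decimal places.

u* ≈ 1.74 m/s

Log law: V(z) = (u*/κ) · ln(z/z₀) ⇒ u* = κ · V / ln(z/z₀)
u* = 0.41 × 9.4 / ln(11.0/1.2) = 0.41 × 9.4 / 2.2156
   = 3.8540 / 2.2156 = 1.7395 m/s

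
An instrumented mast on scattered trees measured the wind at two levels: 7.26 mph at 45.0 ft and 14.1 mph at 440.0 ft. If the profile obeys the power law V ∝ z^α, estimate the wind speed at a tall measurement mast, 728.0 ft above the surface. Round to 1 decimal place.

First find α: α = ln(V₂/V₁)/ln(z₂/z₁) = ln(14.1/7.26)/ln(440.0/45.0) = 0.66379/2.28011 = 0.2911
Extrapolate from 440.0 ft to 728.0 ft: V₃ = 14.1 × (728.0/440.0)^0.2911 = 14.1 × 1.1579 = 16.3261 mph

16.3 mph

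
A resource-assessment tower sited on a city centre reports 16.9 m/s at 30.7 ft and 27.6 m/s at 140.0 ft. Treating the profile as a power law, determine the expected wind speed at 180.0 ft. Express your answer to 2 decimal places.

First find α: α = ln(V₂/V₁)/ln(z₂/z₁) = ln(27.6/16.9)/ln(140.0/30.7) = 0.49050/1.51738 = 0.3233
Extrapolate from 140.0 ft to 180.0 ft: V₃ = 27.6 × (180.0/140.0)^0.3233 = 27.6 × 1.0846 = 29.9358 m/s

29.94 m/s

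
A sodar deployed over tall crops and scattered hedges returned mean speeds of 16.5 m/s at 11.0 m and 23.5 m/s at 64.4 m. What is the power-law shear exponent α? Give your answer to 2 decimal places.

Power law: V₂/V₁ = (z₂/z₁)^α ⇒ α = ln(V₂/V₁) / ln(z₂/z₁)
α = ln(23.5/16.5) / ln(64.4/11.0) = ln(1.4242) / ln(5.8545)
  = 0.35364 / 1.76722 = 0.20011

α ≈ 0.20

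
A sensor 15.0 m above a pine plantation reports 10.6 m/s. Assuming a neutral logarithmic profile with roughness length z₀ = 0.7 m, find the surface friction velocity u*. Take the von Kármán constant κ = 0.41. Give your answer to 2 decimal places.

Log law: V(z) = (u*/κ) · ln(z/z₀) ⇒ u* = κ · V / ln(z/z₀)
u* = 0.41 × 10.6 / ln(15.0/0.7) = 0.41 × 10.6 / 3.0647
   = 4.3460 / 3.0647 = 1.4181 m/s

u* ≈ 1.42 m/s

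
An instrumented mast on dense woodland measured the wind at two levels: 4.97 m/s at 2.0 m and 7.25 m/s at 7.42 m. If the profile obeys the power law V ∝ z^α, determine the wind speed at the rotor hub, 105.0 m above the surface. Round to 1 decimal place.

First find α: α = ln(V₂/V₁)/ln(z₂/z₁) = ln(7.25/4.97)/ln(7.42/2.0) = 0.37758/1.31103 = 0.2880
Extrapolate from 7.42 m to 105.0 m: V₃ = 7.25 × (105.0/7.42)^0.2880 = 7.25 × 2.1450 = 15.5514 m/s

15.6 m/s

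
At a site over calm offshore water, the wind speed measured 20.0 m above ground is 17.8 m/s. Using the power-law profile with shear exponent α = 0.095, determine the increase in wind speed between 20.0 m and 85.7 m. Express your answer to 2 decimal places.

2.64 m/s

Power law: V₂ = V₁ · (z₂/z₁)^α = 17.8 × (4.2850)^0.095 = 20.4388 m/s
ΔV = 20.4388 − 17.8 = 2.6388 m/s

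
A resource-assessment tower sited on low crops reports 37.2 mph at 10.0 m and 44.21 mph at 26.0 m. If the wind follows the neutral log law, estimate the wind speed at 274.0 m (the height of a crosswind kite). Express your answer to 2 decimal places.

61.49 mph

Log law: V ∝ ln(z/z₀). From the pair, with r = V₁/V₂ = 0.84144,
ln z₀ = (ln z₁ − r·ln z₂)/(1 − r) = (2.3026 − 0.84144×3.2581)/0.15856 = -2.7680 → z₀ = 0.06279 m
V₃ = V₁ · ln(z₃/z₀)/ln(z₁/z₀) = 37.2 × 8.3812/5.0706 = 61.4874 mph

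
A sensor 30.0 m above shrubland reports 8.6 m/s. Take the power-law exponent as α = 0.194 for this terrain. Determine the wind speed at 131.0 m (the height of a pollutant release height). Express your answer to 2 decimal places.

Power-law profile: V₂ = V₁ · (z₂/z₁)^α
V₂ = 8.6 × (131.0/30.0)^0.194 = 8.6 × (4.3667)^0.194
    = 8.6 × 1.3310 = 11.4469 m/s

11.45 m/s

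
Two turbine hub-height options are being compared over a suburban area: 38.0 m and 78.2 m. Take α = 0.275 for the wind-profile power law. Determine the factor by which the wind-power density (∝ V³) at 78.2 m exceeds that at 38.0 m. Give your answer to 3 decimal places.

Speed ratio: V_B/V_A = (z_B/z_A)^α = (78.2/38.0)^0.275 = (2.0579)^0.275 = 1.21953
Power-density ratio: P_B/P_A = (V_B/V_A)³ = (1.21953)³ = 1.81374

1.814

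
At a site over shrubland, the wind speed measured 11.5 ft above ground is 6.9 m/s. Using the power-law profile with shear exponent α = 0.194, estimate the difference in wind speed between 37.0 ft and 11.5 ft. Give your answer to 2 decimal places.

1.76 m/s

Power law: V₂ = V₁ · (z₂/z₁)^α = 6.9 × (3.2174)^0.194 = 8.6558 m/s
ΔV = 8.6558 − 6.9 = 1.7558 m/s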